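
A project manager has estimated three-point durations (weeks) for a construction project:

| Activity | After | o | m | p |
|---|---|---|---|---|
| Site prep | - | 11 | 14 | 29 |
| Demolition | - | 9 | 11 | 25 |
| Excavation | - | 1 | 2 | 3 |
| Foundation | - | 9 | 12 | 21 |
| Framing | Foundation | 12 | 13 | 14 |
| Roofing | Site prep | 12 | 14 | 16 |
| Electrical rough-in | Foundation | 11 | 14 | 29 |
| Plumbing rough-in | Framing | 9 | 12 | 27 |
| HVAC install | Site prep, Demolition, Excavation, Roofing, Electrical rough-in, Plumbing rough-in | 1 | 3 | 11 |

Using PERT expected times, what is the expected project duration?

te_Site prep = (11 + 4·14 + 29)/6 = 96/6 = 16
te_Demolition = (9 + 4·11 + 25)/6 = 78/6 = 13
te_Excavation = (1 + 4·2 + 3)/6 = 12/6 = 2
te_Foundation = (9 + 4·12 + 21)/6 = 78/6 = 13
te_Framing = (12 + 4·13 + 14)/6 = 78/6 = 13
te_Roofing = (12 + 4·14 + 16)/6 = 84/6 = 14
te_Electrical rough-in = (11 + 4·14 + 29)/6 = 96/6 = 16
te_Plumbing rough-in = (9 + 4·12 + 27)/6 = 84/6 = 14
te_HVAC install = (1 + 4·3 + 11)/6 = 24/6 = 4

Forward pass:
ES_Site prep = 0; EF_Site prep = 16
ES_Demolition = 0; EF_Demolition = 13
ES_Excavation = 0; EF_Excavation = 2
ES_Foundation = 0; EF_Foundation = 13
ES_Framing = 13; EF_Framing = 13+13 = 26
ES_Roofing = 16; EF_Roofing = 16+14 = 30
ES_Electrical rough-in = 13; EF_Electrical rough-in = 13+16 = 29
ES_Plumbing rough-in = 26; EF_Plumbing rough-in = 26+14 = 40
ES_HVAC install = max(EF_Site prep=16, EF_Demolition=13, EF_Excavation=2, EF_Roofing=30, EF_Electrical rough-in=29, EF_Plumbing rough-in=40) = 40; EF_HVAC install = 40+4 = 44
Expected project duration μ = 44 weeks. Critical path: Foundation → Framing → Plumbing rough-in → HVAC install.

44 weeks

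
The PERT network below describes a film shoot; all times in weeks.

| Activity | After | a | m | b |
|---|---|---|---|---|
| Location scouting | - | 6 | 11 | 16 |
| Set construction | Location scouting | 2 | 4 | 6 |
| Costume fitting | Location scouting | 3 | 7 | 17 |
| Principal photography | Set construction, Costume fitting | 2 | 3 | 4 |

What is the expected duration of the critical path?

te_Location scouting = (6 + 4·11 + 16)/6 = 66/6 = 11
te_Set construction = (2 + 4·4 + 6)/6 = 24/6 = 4
te_Costume fitting = (3 + 4·7 + 17)/6 = 48/6 = 8
te_Principal photography = (2 + 4·3 + 4)/6 = 18/6 = 3

Forward pass:
ES_Location scouting = 0; EF_Location scouting = 11
ES_Set construction = 11; EF_Set construction = 11+4 = 15
ES_Costume fitting = 11; EF_Costume fitting = 11+8 = 19
ES_Principal photography = max(EF_Set construction=15, EF_Costume fitting=19) = 19; EF_Principal photography = 19+3 = 22
Expected project duration μ = 22 weeks. Critical path: Location scouting → Costume fitting → Principal photography.

22 weeks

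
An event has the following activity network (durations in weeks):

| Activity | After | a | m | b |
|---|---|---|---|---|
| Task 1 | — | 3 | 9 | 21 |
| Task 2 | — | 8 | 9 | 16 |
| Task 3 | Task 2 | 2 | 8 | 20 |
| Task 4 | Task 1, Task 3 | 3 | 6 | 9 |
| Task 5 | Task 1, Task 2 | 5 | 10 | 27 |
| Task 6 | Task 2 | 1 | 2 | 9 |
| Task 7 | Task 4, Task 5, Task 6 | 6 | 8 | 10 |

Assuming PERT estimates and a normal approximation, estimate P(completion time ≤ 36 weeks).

te_Task 1 = (3 + 4·9 + 21)/6 = 60/6 = 10; σ²_Task 1 = ((21−3)/6)² = 9.000
te_Task 2 = (8 + 4·9 + 16)/6 = 60/6 = 10; σ²_Task 2 = ((16−8)/6)² = 1.778
te_Task 3 = (2 + 4·8 + 20)/6 = 54/6 = 9; σ²_Task 3 = ((20−2)/6)² = 9.000
te_Task 4 = (3 + 4·6 + 9)/6 = 36/6 = 6; σ²_Task 4 = ((9−3)/6)² = 1.000
te_Task 5 = (5 + 4·10 + 27)/6 = 72/6 = 12; σ²_Task 5 = ((27−5)/6)² = 13.444
te_Task 6 = (1 + 4·2 + 9)/6 = 18/6 = 3; σ²_Task 6 = ((9−1)/6)² = 1.778
te_Task 7 = (6 + 4·8 + 10)/6 = 48/6 = 8; σ²_Task 7 = ((10−6)/6)² = 0.444

Forward pass:
ES_Task 1 = 0; EF_Task 1 = 10
ES_Task 2 = 0; EF_Task 2 = 10
ES_Task 3 = 10; EF_Task 3 = 10+9 = 19
ES_Task 4 = max(EF_Task 1=10, EF_Task 3=19) = 19; EF_Task 4 = 19+6 = 25
ES_Task 5 = max(EF_Task 1=10, EF_Task 2=10) = 10; EF_Task 5 = 10+12 = 22
ES_Task 6 = 10; EF_Task 6 = 10+3 = 13
ES_Task 7 = max(EF_Task 4=25, EF_Task 5=22, EF_Task 6=13) = 25; EF_Task 7 = 25+8 = 33
Expected project duration μ = 33 weeks. Critical path: Task 2 → Task 3 → Task 4 → Task 7.

Variance along critical path = 1.778 + 9.000 + 1.000 + 0.444 = 12.222; σ = √12.222 = 3.496 weeks.
Z = (36 − 33) / 3.496 = 0.858
P(T ≤ 36) = Φ(0.858) ≈ 0.805

0.805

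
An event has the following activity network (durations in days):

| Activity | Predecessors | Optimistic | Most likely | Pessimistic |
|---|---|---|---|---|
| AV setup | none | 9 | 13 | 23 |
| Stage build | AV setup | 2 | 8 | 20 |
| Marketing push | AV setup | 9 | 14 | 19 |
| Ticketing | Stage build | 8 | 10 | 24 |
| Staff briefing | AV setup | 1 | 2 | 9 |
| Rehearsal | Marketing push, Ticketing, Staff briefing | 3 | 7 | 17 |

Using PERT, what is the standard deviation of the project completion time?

te_AV setup = (9 + 4·13 + 23)/6 = 84/6 = 14; σ²_AV setup = ((23−9)/6)² = 5.444
te_Stage build = (2 + 4·8 + 20)/6 = 54/6 = 9; σ²_Stage build = ((20−2)/6)² = 9.000
te_Marketing push = (9 + 4·14 + 19)/6 = 84/6 = 14; σ²_Marketing push = ((19−9)/6)² = 2.778
te_Ticketing = (8 + 4·10 + 24)/6 = 72/6 = 12; σ²_Ticketing = ((24−8)/6)² = 7.111
te_Staff briefing = (1 + 4·2 + 9)/6 = 18/6 = 3; σ²_Staff briefing = ((9−1)/6)² = 1.778
te_Rehearsal = (3 + 4·7 + 17)/6 = 48/6 = 8; σ²_Rehearsal = ((17−3)/6)² = 5.444

Forward pass:
ES_AV setup = 0; EF_AV setup = 14
ES_Stage build = 14; EF_Stage build = 14+9 = 23
ES_Marketing push = 14; EF_Marketing push = 14+14 = 28
ES_Ticketing = 23; EF_Ticketing = 23+12 = 35
ES_Staff briefing = 14; EF_Staff briefing = 14+3 = 17
ES_Rehearsal = max(EF_Marketing push=28, EF_Ticketing=35, EF_Staff briefing=17) = 35; EF_Rehearsal = 35+8 = 43
Expected project duration μ = 43 days. Critical path: AV setup → Stage build → Ticketing → Rehearsal.

Variance along critical path = 5.444 + 9.000 + 7.111 + 5.444 = 27.000
σ = √27.000 = 5.196 days

5.20 days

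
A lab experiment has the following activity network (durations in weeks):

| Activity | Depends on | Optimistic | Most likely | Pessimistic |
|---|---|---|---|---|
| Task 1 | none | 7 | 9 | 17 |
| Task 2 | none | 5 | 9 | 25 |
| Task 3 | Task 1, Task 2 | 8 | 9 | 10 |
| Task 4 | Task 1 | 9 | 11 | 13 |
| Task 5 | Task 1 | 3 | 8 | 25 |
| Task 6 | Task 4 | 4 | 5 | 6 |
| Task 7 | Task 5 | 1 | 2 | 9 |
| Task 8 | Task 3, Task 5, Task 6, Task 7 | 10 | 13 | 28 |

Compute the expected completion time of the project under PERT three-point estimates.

41 weeks

te_Task 1 = (7 + 4·9 + 17)/6 = 60/6 = 10
te_Task 2 = (5 + 4·9 + 25)/6 = 66/6 = 11
te_Task 3 = (8 + 4·9 + 10)/6 = 54/6 = 9
te_Task 4 = (9 + 4·11 + 13)/6 = 66/6 = 11
te_Task 5 = (3 + 4·8 + 25)/6 = 60/6 = 10
te_Task 6 = (4 + 4·5 + 6)/6 = 30/6 = 5
te_Task 7 = (1 + 4·2 + 9)/6 = 18/6 = 3
te_Task 8 = (10 + 4·13 + 28)/6 = 90/6 = 15

Forward pass:
ES_Task 1 = 0; EF_Task 1 = 10
ES_Task 2 = 0; EF_Task 2 = 11
ES_Task 3 = max(EF_Task 1=10, EF_Task 2=11) = 11; EF_Task 3 = 11+9 = 20
ES_Task 4 = 10; EF_Task 4 = 10+11 = 21
ES_Task 5 = 10; EF_Task 5 = 10+10 = 20
ES_Task 6 = 21; EF_Task 6 = 21+5 = 26
ES_Task 7 = 20; EF_Task 7 = 20+3 = 23
ES_Task 8 = max(EF_Task 3=20, EF_Task 5=20, EF_Task 6=26, EF_Task 7=23) = 26; EF_Task 8 = 26+15 = 41
Expected project duration μ = 41 weeks. Critical path: Task 1 → Task 4 → Task 6 → Task 8.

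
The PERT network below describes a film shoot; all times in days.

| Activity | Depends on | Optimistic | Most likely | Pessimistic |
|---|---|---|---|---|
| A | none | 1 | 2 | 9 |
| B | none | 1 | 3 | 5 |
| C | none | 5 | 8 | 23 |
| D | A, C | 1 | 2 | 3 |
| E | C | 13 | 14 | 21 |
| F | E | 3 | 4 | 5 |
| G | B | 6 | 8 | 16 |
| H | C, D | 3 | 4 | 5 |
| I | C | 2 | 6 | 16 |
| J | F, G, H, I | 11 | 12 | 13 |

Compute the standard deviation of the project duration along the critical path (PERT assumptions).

3.32 days

te_A = (1 + 4·2 + 9)/6 = 18/6 = 3; σ²_A = ((9−1)/6)² = 1.778
te_B = (1 + 4·3 + 5)/6 = 18/6 = 3; σ²_B = ((5−1)/6)² = 0.444
te_C = (5 + 4·8 + 23)/6 = 60/6 = 10; σ²_C = ((23−5)/6)² = 9.000
te_D = (1 + 4·2 + 3)/6 = 12/6 = 2; σ²_D = ((3−1)/6)² = 0.111
te_E = (13 + 4·14 + 21)/6 = 90/6 = 15; σ²_E = ((21−13)/6)² = 1.778
te_F = (3 + 4·4 + 5)/6 = 24/6 = 4; σ²_F = ((5−3)/6)² = 0.111
te_G = (6 + 4·8 + 16)/6 = 54/6 = 9; σ²_G = ((16−6)/6)² = 2.778
te_H = (3 + 4·4 + 5)/6 = 24/6 = 4; σ²_H = ((5−3)/6)² = 0.111
te_I = (2 + 4·6 + 16)/6 = 42/6 = 7; σ²_I = ((16−2)/6)² = 5.444
te_J = (11 + 4·12 + 13)/6 = 72/6 = 12; σ²_J = ((13−11)/6)² = 0.111

Forward pass:
ES_A = 0; EF_A = 3
ES_B = 0; EF_B = 3
ES_C = 0; EF_C = 10
ES_D = max(EF_A=3, EF_C=10) = 10; EF_D = 10+2 = 12
ES_E = 10; EF_E = 10+15 = 25
ES_F = 25; EF_F = 25+4 = 29
ES_G = 3; EF_G = 3+9 = 12
ES_H = max(EF_C=10, EF_D=12) = 12; EF_H = 12+4 = 16
ES_I = 10; EF_I = 10+7 = 17
ES_J = max(EF_F=29, EF_G=12, EF_H=16, EF_I=17) = 29; EF_J = 29+12 = 41
Expected project duration μ = 41 days. Critical path: C → E → F → J.

Variance along critical path = 9.000 + 1.778 + 0.111 + 0.111 = 11.000
σ = √11.000 = 3.317 days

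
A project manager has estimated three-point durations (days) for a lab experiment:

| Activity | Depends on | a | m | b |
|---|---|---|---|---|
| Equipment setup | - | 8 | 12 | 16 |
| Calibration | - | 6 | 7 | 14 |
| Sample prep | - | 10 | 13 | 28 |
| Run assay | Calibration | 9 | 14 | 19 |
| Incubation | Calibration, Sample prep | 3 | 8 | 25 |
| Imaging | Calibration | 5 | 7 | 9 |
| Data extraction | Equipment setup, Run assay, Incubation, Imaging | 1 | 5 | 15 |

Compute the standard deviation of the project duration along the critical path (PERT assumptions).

te_Equipment setup = (8 + 4·12 + 16)/6 = 72/6 = 12; σ²_Equipment setup = ((16−8)/6)² = 1.778
te_Calibration = (6 + 4·7 + 14)/6 = 48/6 = 8; σ²_Calibration = ((14−6)/6)² = 1.778
te_Sample prep = (10 + 4·13 + 28)/6 = 90/6 = 15; σ²_Sample prep = ((28−10)/6)² = 9.000
te_Run assay = (9 + 4·14 + 19)/6 = 84/6 = 14; σ²_Run assay = ((19−9)/6)² = 2.778
te_Incubation = (3 + 4·8 + 25)/6 = 60/6 = 10; σ²_Incubation = ((25−3)/6)² = 13.444
te_Imaging = (5 + 4·7 + 9)/6 = 42/6 = 7; σ²_Imaging = ((9−5)/6)² = 0.444
te_Data extraction = (1 + 4·5 + 15)/6 = 36/6 = 6; σ²_Data extraction = ((15−1)/6)² = 5.444

Forward pass:
ES_Equipment setup = 0; EF_Equipment setup = 12
ES_Calibration = 0; EF_Calibration = 8
ES_Sample prep = 0; EF_Sample prep = 15
ES_Run assay = 8; EF_Run assay = 8+14 = 22
ES_Incubation = max(EF_Calibration=8, EF_Sample prep=15) = 15; EF_Incubation = 15+10 = 25
ES_Imaging = 8; EF_Imaging = 8+7 = 15
ES_Data extraction = max(EF_Equipment setup=12, EF_Run assay=22, EF_Incubation=25, EF_Imaging=15) = 25; EF_Data extraction = 25+6 = 31
Expected project duration μ = 31 days. Critical path: Sample prep → Incubation → Data extraction.

Variance along critical path = 9.000 + 13.444 + 5.444 = 27.889
σ = √27.889 = 5.281 days

5.28 days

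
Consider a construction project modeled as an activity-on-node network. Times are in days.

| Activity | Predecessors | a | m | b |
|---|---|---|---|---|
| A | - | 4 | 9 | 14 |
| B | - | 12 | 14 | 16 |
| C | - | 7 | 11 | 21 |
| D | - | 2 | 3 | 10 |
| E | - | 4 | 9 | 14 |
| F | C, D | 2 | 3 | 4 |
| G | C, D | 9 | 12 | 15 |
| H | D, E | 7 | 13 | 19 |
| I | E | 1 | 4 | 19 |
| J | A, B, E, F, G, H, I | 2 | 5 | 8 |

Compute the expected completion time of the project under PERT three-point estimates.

29 days

te_A = (4 + 4·9 + 14)/6 = 54/6 = 9
te_B = (12 + 4·14 + 16)/6 = 84/6 = 14
te_C = (7 + 4·11 + 21)/6 = 72/6 = 12
te_D = (2 + 4·3 + 10)/6 = 24/6 = 4
te_E = (4 + 4·9 + 14)/6 = 54/6 = 9
te_F = (2 + 4·3 + 4)/6 = 18/6 = 3
te_G = (9 + 4·12 + 15)/6 = 72/6 = 12
te_H = (7 + 4·13 + 19)/6 = 78/6 = 13
te_I = (1 + 4·4 + 19)/6 = 36/6 = 6
te_J = (2 + 4·5 + 8)/6 = 30/6 = 5

Forward pass:
ES_A = 0; EF_A = 9
ES_B = 0; EF_B = 14
ES_C = 0; EF_C = 12
ES_D = 0; EF_D = 4
ES_E = 0; EF_E = 9
ES_F = max(EF_C=12, EF_D=4) = 12; EF_F = 12+3 = 15
ES_G = max(EF_C=12, EF_D=4) = 12; EF_G = 12+12 = 24
ES_H = max(EF_D=4, EF_E=9) = 9; EF_H = 9+13 = 22
ES_I = 9; EF_I = 9+6 = 15
ES_J = max(EF_A=9, EF_B=14, EF_E=9, EF_F=15, EF_G=24, EF_H=22, EF_I=15) = 24; EF_J = 24+5 = 29
Expected project duration μ = 29 days. Critical path: C → G → J.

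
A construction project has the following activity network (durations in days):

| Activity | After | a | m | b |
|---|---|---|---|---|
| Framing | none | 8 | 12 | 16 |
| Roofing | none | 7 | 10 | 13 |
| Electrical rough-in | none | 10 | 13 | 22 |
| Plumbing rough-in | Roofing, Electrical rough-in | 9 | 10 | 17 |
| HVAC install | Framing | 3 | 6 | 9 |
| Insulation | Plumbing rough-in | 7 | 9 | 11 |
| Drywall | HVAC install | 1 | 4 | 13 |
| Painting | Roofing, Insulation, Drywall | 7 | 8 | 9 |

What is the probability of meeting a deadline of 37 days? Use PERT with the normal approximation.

te_Framing = (8 + 4·12 + 16)/6 = 72/6 = 12; σ²_Framing = ((16−8)/6)² = 1.778
te_Roofing = (7 + 4·10 + 13)/6 = 60/6 = 10; σ²_Roofing = ((13−7)/6)² = 1.000
te_Electrical rough-in = (10 + 4·13 + 22)/6 = 84/6 = 14; σ²_Electrical rough-in = ((22−10)/6)² = 4.000
te_Plumbing rough-in = (9 + 4·10 + 17)/6 = 66/6 = 11; σ²_Plumbing rough-in = ((17−9)/6)² = 1.778
te_HVAC install = (3 + 4·6 + 9)/6 = 36/6 = 6; σ²_HVAC install = ((9−3)/6)² = 1.000
te_Insulation = (7 + 4·9 + 11)/6 = 54/6 = 9; σ²_Insulation = ((11−7)/6)² = 0.444
te_Drywall = (1 + 4·4 + 13)/6 = 30/6 = 5; σ²_Drywall = ((13−1)/6)² = 4.000
te_Painting = (7 + 4·8 + 9)/6 = 48/6 = 8; σ²_Painting = ((9−7)/6)² = 0.111

Forward pass:
ES_Framing = 0; EF_Framing = 12
ES_Roofing = 0; EF_Roofing = 10
ES_Electrical rough-in = 0; EF_Electrical rough-in = 14
ES_Plumbing rough-in = max(EF_Roofing=10, EF_Electrical rough-in=14) = 14; EF_Plumbing rough-in = 14+11 = 25
ES_HVAC install = 12; EF_HVAC install = 12+6 = 18
ES_Insulation = 25; EF_Insulation = 25+9 = 34
ES_Drywall = 18; EF_Drywall = 18+5 = 23
ES_Painting = max(EF_Roofing=10, EF_Insulation=34, EF_Drywall=23) = 34; EF_Painting = 34+8 = 42
Expected project duration μ = 42 days. Critical path: Electrical rough-in → Plumbing rough-in → Insulation → Painting.

Variance along critical path = 4.000 + 1.778 + 0.444 + 0.111 = 6.333; σ = √6.333 = 2.517 days.
Z = (37 − 42) / 2.517 = -1.987
P(T ≤ 37) = Φ(-1.987) ≈ 0.023

0.023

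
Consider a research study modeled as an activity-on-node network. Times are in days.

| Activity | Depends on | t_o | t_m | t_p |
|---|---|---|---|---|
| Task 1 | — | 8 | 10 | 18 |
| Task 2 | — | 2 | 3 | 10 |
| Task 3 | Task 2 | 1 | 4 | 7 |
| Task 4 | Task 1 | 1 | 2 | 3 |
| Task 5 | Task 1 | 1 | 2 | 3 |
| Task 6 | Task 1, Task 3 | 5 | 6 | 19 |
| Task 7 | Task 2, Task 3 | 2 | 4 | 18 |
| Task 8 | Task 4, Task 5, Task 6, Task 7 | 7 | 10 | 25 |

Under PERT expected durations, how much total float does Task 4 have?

te_Task 1 = (8 + 4·10 + 18)/6 = 66/6 = 11
te_Task 2 = (2 + 4·3 + 10)/6 = 24/6 = 4
te_Task 3 = (1 + 4·4 + 7)/6 = 24/6 = 4
te_Task 4 = (1 + 4·2 + 3)/6 = 12/6 = 2
te_Task 5 = (1 + 4·2 + 3)/6 = 12/6 = 2
te_Task 6 = (5 + 4·6 + 19)/6 = 48/6 = 8
te_Task 7 = (2 + 4·4 + 18)/6 = 36/6 = 6
te_Task 8 = (7 + 4·10 + 25)/6 = 72/6 = 12

Forward pass:
ES_Task 1 = 0; EF_Task 1 = 11
ES_Task 2 = 0; EF_Task 2 = 4
ES_Task 3 = 4; EF_Task 3 = 4+4 = 8
ES_Task 4 = 11; EF_Task 4 = 11+2 = 13
ES_Task 5 = 11; EF_Task 5 = 11+2 = 13
ES_Task 6 = max(EF_Task 1=11, EF_Task 3=8) = 11; EF_Task 6 = 11+8 = 19
ES_Task 7 = max(EF_Task 2=4, EF_Task 3=8) = 8; EF_Task 7 = 8+6 = 14
ES_Task 8 = max(EF_Task 4=13, EF_Task 5=13, EF_Task 6=19, EF_Task 7=14) = 19; EF_Task 8 = 19+12 = 31
Expected project duration μ = 31 days. Critical path: Task 1 → Task 6 → Task 8.

Backward pass:
LF_Task 8 = 31; LS_Task 8 = 31−12 = 19
LF_Task 7 = LS_Task 8 = 19; LS_Task 7 = 19−6 = 13
LF_Task 6 = LS_Task 8 = 19; LS_Task 6 = 19−8 = 11
LF_Task 5 = LS_Task 8 = 19; LS_Task 5 = 19−2 = 17
LF_Task 4 = LS_Task 8 = 19; LS_Task 4 = 19−2 = 17
LF_Task 3 = min(LS_Task 6=11, LS_Task 7=13) = 11; LS_Task 3 = 11−4 = 7
LF_Task 2 = min(LS_Task 3=7, LS_Task 7=13) = 7; LS_Task 2 = 7−4 = 3
LF_Task 1 = min(LS_Task 4=17, LS_Task 5=17, LS_Task 6=11) = 11; LS_Task 1 = 11−11 = 0
Slack_Task 4 = LS_Task 4 − ES_Task 4 = 17 − 11 = 6

6 days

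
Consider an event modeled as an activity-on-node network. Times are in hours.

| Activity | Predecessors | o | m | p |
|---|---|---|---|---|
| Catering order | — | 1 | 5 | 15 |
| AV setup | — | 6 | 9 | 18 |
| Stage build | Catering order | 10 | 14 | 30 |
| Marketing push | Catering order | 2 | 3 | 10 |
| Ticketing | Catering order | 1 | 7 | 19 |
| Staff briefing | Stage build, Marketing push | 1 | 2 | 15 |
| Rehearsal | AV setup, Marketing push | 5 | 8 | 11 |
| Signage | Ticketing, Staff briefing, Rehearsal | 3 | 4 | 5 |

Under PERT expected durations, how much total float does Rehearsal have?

8 hours

te_Catering order = (1 + 4·5 + 15)/6 = 36/6 = 6
te_AV setup = (6 + 4·9 + 18)/6 = 60/6 = 10
te_Stage build = (10 + 4·14 + 30)/6 = 96/6 = 16
te_Marketing push = (2 + 4·3 + 10)/6 = 24/6 = 4
te_Ticketing = (1 + 4·7 + 19)/6 = 48/6 = 8
te_Staff briefing = (1 + 4·2 + 15)/6 = 24/6 = 4
te_Rehearsal = (5 + 4·8 + 11)/6 = 48/6 = 8
te_Signage = (3 + 4·4 + 5)/6 = 24/6 = 4

Forward pass:
ES_Catering order = 0; EF_Catering order = 6
ES_AV setup = 0; EF_AV setup = 10
ES_Stage build = 6; EF_Stage build = 6+16 = 22
ES_Marketing push = 6; EF_Marketing push = 6+4 = 10
ES_Ticketing = 6; EF_Ticketing = 6+8 = 14
ES_Staff briefing = max(EF_Stage build=22, EF_Marketing push=10) = 22; EF_Staff briefing = 22+4 = 26
ES_Rehearsal = max(EF_AV setup=10, EF_Marketing push=10) = 10; EF_Rehearsal = 10+8 = 18
ES_Signage = max(EF_Ticketing=14, EF_Staff briefing=26, EF_Rehearsal=18) = 26; EF_Signage = 26+4 = 30
Expected project duration μ = 30 hours. Critical path: Catering order → Stage build → Staff briefing → Signage.

Backward pass:
LF_Signage = 30; LS_Signage = 30−4 = 26
LF_Rehearsal = LS_Signage = 26; LS_Rehearsal = 26−8 = 18
LF_Staff briefing = LS_Signage = 26; LS_Staff briefing = 26−4 = 22
LF_Ticketing = LS_Signage = 26; LS_Ticketing = 26−8 = 18
LF_Marketing push = min(LS_Staff briefing=22, LS_Rehearsal=18) = 18; LS_Marketing push = 18−4 = 14
LF_Stage build = LS_Staff briefing = 22; LS_Stage build = 22−16 = 6
LF_AV setup = LS_Rehearsal = 18; LS_AV setup = 18−10 = 8
LF_Catering order = min(LS_Stage build=6, LS_Marketing push=14, LS_Ticketing=18) = 6; LS_Catering order = 6−6 = 0
Slack_Rehearsal = LS_Rehearsal − ES_Rehearsal = 18 − 10 = 8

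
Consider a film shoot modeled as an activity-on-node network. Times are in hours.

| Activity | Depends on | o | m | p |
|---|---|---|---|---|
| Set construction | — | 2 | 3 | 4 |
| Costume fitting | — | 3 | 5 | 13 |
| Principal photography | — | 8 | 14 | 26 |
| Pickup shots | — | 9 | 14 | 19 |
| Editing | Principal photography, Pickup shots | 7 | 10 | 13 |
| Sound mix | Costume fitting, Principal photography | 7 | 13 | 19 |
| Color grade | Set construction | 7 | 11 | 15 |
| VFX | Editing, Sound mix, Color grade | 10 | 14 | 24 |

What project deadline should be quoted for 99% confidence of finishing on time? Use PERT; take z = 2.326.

53.0 hours

te_Set construction = (2 + 4·3 + 4)/6 = 18/6 = 3; σ²_Set construction = ((4−2)/6)² = 0.111
te_Costume fitting = (3 + 4·5 + 13)/6 = 36/6 = 6; σ²_Costume fitting = ((13−3)/6)² = 2.778
te_Principal photography = (8 + 4·14 + 26)/6 = 90/6 = 15; σ²_Principal photography = ((26−8)/6)² = 9.000
te_Pickup shots = (9 + 4·14 + 19)/6 = 84/6 = 14; σ²_Pickup shots = ((19−9)/6)² = 2.778
te_Editing = (7 + 4·10 + 13)/6 = 60/6 = 10; σ²_Editing = ((13−7)/6)² = 1.000
te_Sound mix = (7 + 4·13 + 19)/6 = 78/6 = 13; σ²_Sound mix = ((19−7)/6)² = 4.000
te_Color grade = (7 + 4·11 + 15)/6 = 66/6 = 11; σ²_Color grade = ((15−7)/6)² = 1.778
te_VFX = (10 + 4·14 + 24)/6 = 90/6 = 15; σ²_VFX = ((24−10)/6)² = 5.444

Forward pass:
ES_Set construction = 0; EF_Set construction = 3
ES_Costume fitting = 0; EF_Costume fitting = 6
ES_Principal photography = 0; EF_Principal photography = 15
ES_Pickup shots = 0; EF_Pickup shots = 14
ES_Editing = max(EF_Principal photography=15, EF_Pickup shots=14) = 15; EF_Editing = 15+10 = 25
ES_Sound mix = max(EF_Costume fitting=6, EF_Principal photography=15) = 15; EF_Sound mix = 15+13 = 28
ES_Color grade = 3; EF_Color grade = 3+11 = 14
ES_VFX = max(EF_Editing=25, EF_Sound mix=28, EF_Color grade=14) = 28; EF_VFX = 28+15 = 43
Expected project duration μ = 43 hours. Critical path: Principal photography → Sound mix → VFX.

Variance along critical path = 9.000 + 4.000 + 5.444 = 18.444; σ = 4.295 hours.
D = μ + z·σ = 43 + 2.326·4.295 = 53.0 hours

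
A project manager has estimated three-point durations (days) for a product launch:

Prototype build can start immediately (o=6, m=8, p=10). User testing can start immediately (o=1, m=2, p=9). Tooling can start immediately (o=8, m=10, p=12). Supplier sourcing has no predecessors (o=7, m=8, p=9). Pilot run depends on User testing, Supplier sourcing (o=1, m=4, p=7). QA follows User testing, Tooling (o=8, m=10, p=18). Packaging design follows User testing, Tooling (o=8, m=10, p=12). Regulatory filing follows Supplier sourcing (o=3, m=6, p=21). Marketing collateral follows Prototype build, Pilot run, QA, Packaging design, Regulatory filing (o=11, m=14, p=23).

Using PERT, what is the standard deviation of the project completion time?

te_Prototype build = (6 + 4·8 + 10)/6 = 48/6 = 8; σ²_Prototype build = ((10−6)/6)² = 0.444
te_User testing = (1 + 4·2 + 9)/6 = 18/6 = 3; σ²_User testing = ((9−1)/6)² = 1.778
te_Tooling = (8 + 4·10 + 12)/6 = 60/6 = 10; σ²_Tooling = ((12−8)/6)² = 0.444
te_Supplier sourcing = (7 + 4·8 + 9)/6 = 48/6 = 8; σ²_Supplier sourcing = ((9−7)/6)² = 0.111
te_Pilot run = (1 + 4·4 + 7)/6 = 24/6 = 4; σ²_Pilot run = ((7−1)/6)² = 1.000
te_QA = (8 + 4·10 + 18)/6 = 66/6 = 11; σ²_QA = ((18−8)/6)² = 2.778
te_Packaging design = (8 + 4·10 + 12)/6 = 60/6 = 10; σ²_Packaging design = ((12−8)/6)² = 0.444
te_Regulatory filing = (3 + 4·6 + 21)/6 = 48/6 = 8; σ²_Regulatory filing = ((21−3)/6)² = 9.000
te_Marketing collateral = (11 + 4·14 + 23)/6 = 90/6 = 15; σ²_Marketing collateral = ((23−11)/6)² = 4.000

Forward pass:
ES_Prototype build = 0; EF_Prototype build = 8
ES_User testing = 0; EF_User testing = 3
ES_Tooling = 0; EF_Tooling = 10
ES_Supplier sourcing = 0; EF_Supplier sourcing = 8
ES_Pilot run = max(EF_User testing=3, EF_Supplier sourcing=8) = 8; EF_Pilot run = 8+4 = 12
ES_QA = max(EF_User testing=3, EF_Tooling=10) = 10; EF_QA = 10+11 = 21
ES_Packaging design = max(EF_User testing=3, EF_Tooling=10) = 10; EF_Packaging design = 10+10 = 20
ES_Regulatory filing = 8; EF_Regulatory filing = 8+8 = 16
ES_Marketing collateral = max(EF_Prototype build=8, EF_Pilot run=12, EF_QA=21, EF_Packaging design=20, EF_Regulatory filing=16) = 21; EF_Marketing collateral = 21+15 = 36
Expected project duration μ = 36 days. Critical path: Tooling → QA → Marketing collateral.

Variance along critical path = 0.444 + 2.778 + 4.000 = 7.222
σ = √7.222 = 2.687 days

2.69 days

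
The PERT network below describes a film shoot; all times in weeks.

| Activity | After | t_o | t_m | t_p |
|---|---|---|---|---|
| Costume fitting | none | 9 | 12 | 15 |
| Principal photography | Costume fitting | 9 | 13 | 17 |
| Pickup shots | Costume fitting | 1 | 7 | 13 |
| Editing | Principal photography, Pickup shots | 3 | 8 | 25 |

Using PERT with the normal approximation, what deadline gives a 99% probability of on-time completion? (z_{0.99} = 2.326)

44.4 weeks

te_Costume fitting = (9 + 4·12 + 15)/6 = 72/6 = 12; σ²_Costume fitting = ((15−9)/6)² = 1.000
te_Principal photography = (9 + 4·13 + 17)/6 = 78/6 = 13; σ²_Principal photography = ((17−9)/6)² = 1.778
te_Pickup shots = (1 + 4·7 + 13)/6 = 42/6 = 7; σ²_Pickup shots = ((13−1)/6)² = 4.000
te_Editing = (3 + 4·8 + 25)/6 = 60/6 = 10; σ²_Editing = ((25−3)/6)² = 13.444

Forward pass:
ES_Costume fitting = 0; EF_Costume fitting = 12
ES_Principal photography = 12; EF_Principal photography = 12+13 = 25
ES_Pickup shots = 12; EF_Pickup shots = 12+7 = 19
ES_Editing = max(EF_Principal photography=25, EF_Pickup shots=19) = 25; EF_Editing = 25+10 = 35
Expected project duration μ = 35 weeks. Critical path: Costume fitting → Principal photography → Editing.

Variance along critical path = 1.000 + 1.778 + 13.444 = 16.222; σ = 4.028 weeks.
D = μ + z·σ = 35 + 2.326·4.028 = 44.4 weeks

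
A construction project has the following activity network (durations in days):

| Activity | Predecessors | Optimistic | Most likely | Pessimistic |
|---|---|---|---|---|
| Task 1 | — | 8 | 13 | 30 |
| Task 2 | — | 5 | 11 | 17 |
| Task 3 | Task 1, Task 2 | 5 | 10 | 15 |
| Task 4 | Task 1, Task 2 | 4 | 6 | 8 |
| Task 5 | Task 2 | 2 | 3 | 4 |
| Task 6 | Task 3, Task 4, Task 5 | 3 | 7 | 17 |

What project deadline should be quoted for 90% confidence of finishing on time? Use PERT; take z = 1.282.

39.0 days

te_Task 1 = (8 + 4·13 + 30)/6 = 90/6 = 15; σ²_Task 1 = ((30−8)/6)² = 13.444
te_Task 2 = (5 + 4·11 + 17)/6 = 66/6 = 11; σ²_Task 2 = ((17−5)/6)² = 4.000
te_Task 3 = (5 + 4·10 + 15)/6 = 60/6 = 10; σ²_Task 3 = ((15−5)/6)² = 2.778
te_Task 4 = (4 + 4·6 + 8)/6 = 36/6 = 6; σ²_Task 4 = ((8−4)/6)² = 0.444
te_Task 5 = (2 + 4·3 + 4)/6 = 18/6 = 3; σ²_Task 5 = ((4−2)/6)² = 0.111
te_Task 6 = (3 + 4·7 + 17)/6 = 48/6 = 8; σ²_Task 6 = ((17−3)/6)² = 5.444

Forward pass:
ES_Task 1 = 0; EF_Task 1 = 15
ES_Task 2 = 0; EF_Task 2 = 11
ES_Task 3 = max(EF_Task 1=15, EF_Task 2=11) = 15; EF_Task 3 = 15+10 = 25
ES_Task 4 = max(EF_Task 1=15, EF_Task 2=11) = 15; EF_Task 4 = 15+6 = 21
ES_Task 5 = 11; EF_Task 5 = 11+3 = 14
ES_Task 6 = max(EF_Task 3=25, EF_Task 4=21, EF_Task 5=14) = 25; EF_Task 6 = 25+8 = 33
Expected project duration μ = 33 days. Critical path: Task 1 → Task 3 → Task 6.

Variance along critical path = 13.444 + 2.778 + 5.444 = 21.667; σ = 4.655 days.
D = μ + z·σ = 33 + 1.282·4.655 = 39.0 days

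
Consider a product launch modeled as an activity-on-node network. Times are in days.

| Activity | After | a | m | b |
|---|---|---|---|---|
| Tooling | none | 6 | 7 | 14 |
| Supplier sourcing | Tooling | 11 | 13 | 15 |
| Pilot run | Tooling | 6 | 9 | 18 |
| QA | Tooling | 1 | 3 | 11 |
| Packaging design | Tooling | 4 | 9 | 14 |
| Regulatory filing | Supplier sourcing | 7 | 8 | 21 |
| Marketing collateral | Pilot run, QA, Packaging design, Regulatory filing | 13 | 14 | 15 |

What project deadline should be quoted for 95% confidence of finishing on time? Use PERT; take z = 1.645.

49.6 days

te_Tooling = (6 + 4·7 + 14)/6 = 48/6 = 8; σ²_Tooling = ((14−6)/6)² = 1.778
te_Supplier sourcing = (11 + 4·13 + 15)/6 = 78/6 = 13; σ²_Supplier sourcing = ((15−11)/6)² = 0.444
te_Pilot run = (6 + 4·9 + 18)/6 = 60/6 = 10; σ²_Pilot run = ((18−6)/6)² = 4.000
te_QA = (1 + 4·3 + 11)/6 = 24/6 = 4; σ²_QA = ((11−1)/6)² = 2.778
te_Packaging design = (4 + 4·9 + 14)/6 = 54/6 = 9; σ²_Packaging design = ((14−4)/6)² = 2.778
te_Regulatory filing = (7 + 4·8 + 21)/6 = 60/6 = 10; σ²_Regulatory filing = ((21−7)/6)² = 5.444
te_Marketing collateral = (13 + 4·14 + 15)/6 = 84/6 = 14; σ²_Marketing collateral = ((15−13)/6)² = 0.111

Forward pass:
ES_Tooling = 0; EF_Tooling = 8
ES_Supplier sourcing = 8; EF_Supplier sourcing = 8+13 = 21
ES_Pilot run = 8; EF_Pilot run = 8+10 = 18
ES_QA = 8; EF_QA = 8+4 = 12
ES_Packaging design = 8; EF_Packaging design = 8+9 = 17
ES_Regulatory filing = 21; EF_Regulatory filing = 21+10 = 31
ES_Marketing collateral = max(EF_Pilot run=18, EF_QA=12, EF_Packaging design=17, EF_Regulatory filing=31) = 31; EF_Marketing collateral = 31+14 = 45
Expected project duration μ = 45 days. Critical path: Tooling → Supplier sourcing → Regulatory filing → Marketing collateral.

Variance along critical path = 1.778 + 0.444 + 5.444 + 0.111 = 7.778; σ = 2.789 days.
D = μ + z·σ = 45 + 1.645·2.789 = 49.6 days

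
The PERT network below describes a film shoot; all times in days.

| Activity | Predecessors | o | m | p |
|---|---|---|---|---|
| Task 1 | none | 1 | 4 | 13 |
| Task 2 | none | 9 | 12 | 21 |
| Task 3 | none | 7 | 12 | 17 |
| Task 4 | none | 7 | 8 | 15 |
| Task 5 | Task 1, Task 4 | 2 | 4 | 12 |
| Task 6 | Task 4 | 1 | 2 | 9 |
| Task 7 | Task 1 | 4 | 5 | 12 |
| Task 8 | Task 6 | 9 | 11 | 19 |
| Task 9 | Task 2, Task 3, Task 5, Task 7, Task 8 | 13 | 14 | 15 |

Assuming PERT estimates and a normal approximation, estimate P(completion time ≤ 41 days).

te_Task 1 = (1 + 4·4 + 13)/6 = 30/6 = 5; σ²_Task 1 = ((13−1)/6)² = 4.000
te_Task 2 = (9 + 4·12 + 21)/6 = 78/6 = 13; σ²_Task 2 = ((21−9)/6)² = 4.000
te_Task 3 = (7 + 4·12 + 17)/6 = 72/6 = 12; σ²_Task 3 = ((17−7)/6)² = 2.778
te_Task 4 = (7 + 4·8 + 15)/6 = 54/6 = 9; σ²_Task 4 = ((15−7)/6)² = 1.778
te_Task 5 = (2 + 4·4 + 12)/6 = 30/6 = 5; σ²_Task 5 = ((12−2)/6)² = 2.778
te_Task 6 = (1 + 4·2 + 9)/6 = 18/6 = 3; σ²_Task 6 = ((9−1)/6)² = 1.778
te_Task 7 = (4 + 4·5 + 12)/6 = 36/6 = 6; σ²_Task 7 = ((12−4)/6)² = 1.778
te_Task 8 = (9 + 4·11 + 19)/6 = 72/6 = 12; σ²_Task 8 = ((19−9)/6)² = 2.778
te_Task 9 = (13 + 4·14 + 15)/6 = 84/6 = 14; σ²_Task 9 = ((15−13)/6)² = 0.111

Forward pass:
ES_Task 1 = 0; EF_Task 1 = 5
ES_Task 2 = 0; EF_Task 2 = 13
ES_Task 3 = 0; EF_Task 3 = 12
ES_Task 4 = 0; EF_Task 4 = 9
ES_Task 5 = max(EF_Task 1=5, EF_Task 4=9) = 9; EF_Task 5 = 9+5 = 14
ES_Task 6 = 9; EF_Task 6 = 9+3 = 12
ES_Task 7 = 5; EF_Task 7 = 5+6 = 11
ES_Task 8 = 12; EF_Task 8 = 12+12 = 24
ES_Task 9 = max(EF_Task 2=13, EF_Task 3=12, EF_Task 5=14, EF_Task 7=11, EF_Task 8=24) = 24; EF_Task 9 = 24+14 = 38
Expected project duration μ = 38 days. Critical path: Task 4 → Task 6 → Task 8 → Task 9.

Variance along critical path = 1.778 + 1.778 + 2.778 + 0.111 = 6.444; σ = √6.444 = 2.539 days.
Z = (41 − 38) / 2.539 = 1.182
P(T ≤ 41) = Φ(1.182) ≈ 0.881

0.881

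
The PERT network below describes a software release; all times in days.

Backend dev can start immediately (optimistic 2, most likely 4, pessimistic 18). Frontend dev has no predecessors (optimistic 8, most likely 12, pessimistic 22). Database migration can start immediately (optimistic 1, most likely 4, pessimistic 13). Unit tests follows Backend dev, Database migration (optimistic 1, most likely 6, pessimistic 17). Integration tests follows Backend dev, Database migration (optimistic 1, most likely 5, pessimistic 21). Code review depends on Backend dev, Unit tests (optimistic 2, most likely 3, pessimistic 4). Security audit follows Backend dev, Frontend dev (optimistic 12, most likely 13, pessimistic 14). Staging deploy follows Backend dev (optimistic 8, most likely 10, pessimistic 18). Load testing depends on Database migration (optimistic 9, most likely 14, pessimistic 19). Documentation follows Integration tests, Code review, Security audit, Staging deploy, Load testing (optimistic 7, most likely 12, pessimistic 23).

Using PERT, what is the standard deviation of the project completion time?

te_Backend dev = (2 + 4·4 + 18)/6 = 36/6 = 6; σ²_Backend dev = ((18−2)/6)² = 7.111
te_Frontend dev = (8 + 4·12 + 22)/6 = 78/6 = 13; σ²_Frontend dev = ((22−8)/6)² = 5.444
te_Database migration = (1 + 4·4 + 13)/6 = 30/6 = 5; σ²_Database migration = ((13−1)/6)² = 4.000
te_Unit tests = (1 + 4·6 + 17)/6 = 42/6 = 7; σ²_Unit tests = ((17−1)/6)² = 7.111
te_Integration tests = (1 + 4·5 + 21)/6 = 42/6 = 7; σ²_Integration tests = ((21−1)/6)² = 11.111
te_Code review = (2 + 4·3 + 4)/6 = 18/6 = 3; σ²_Code review = ((4−2)/6)² = 0.111
te_Security audit = (12 + 4·13 + 14)/6 = 78/6 = 13; σ²_Security audit = ((14−12)/6)² = 0.111
te_Staging deploy = (8 + 4·10 + 18)/6 = 66/6 = 11; σ²_Staging deploy = ((18−8)/6)² = 2.778
te_Load testing = (9 + 4·14 + 19)/6 = 84/6 = 14; σ²_Load testing = ((19−9)/6)² = 2.778
te_Documentation = (7 + 4·12 + 23)/6 = 78/6 = 13; σ²_Documentation = ((23−7)/6)² = 7.111

Forward pass:
ES_Backend dev = 0; EF_Backend dev = 6
ES_Frontend dev = 0; EF_Frontend dev = 13
ES_Database migration = 0; EF_Database migration = 5
ES_Unit tests = max(EF_Backend dev=6, EF_Database migration=5) = 6; EF_Unit tests = 6+7 = 13
ES_Integration tests = max(EF_Backend dev=6, EF_Database migration=5) = 6; EF_Integration tests = 6+7 = 13
ES_Code review = max(EF_Backend dev=6, EF_Unit tests=13) = 13; EF_Code review = 13+3 = 16
ES_Security audit = max(EF_Backend dev=6, EF_Frontend dev=13) = 13; EF_Security audit = 13+13 = 26
ES_Staging deploy = 6; EF_Staging deploy = 6+11 = 17
ES_Load testing = 5; EF_Load testing = 5+14 = 19
ES_Documentation = max(EF_Integration tests=13, EF_Code review=16, EF_Security audit=26, EF_Staging deploy=17, EF_Load testing=19) = 26; EF_Documentation = 26+13 = 39
Expected project duration μ = 39 days. Critical path: Frontend dev → Security audit → Documentation.

Variance along critical path = 5.444 + 0.111 + 7.111 = 12.667
σ = √12.667 = 3.559 days

3.56 days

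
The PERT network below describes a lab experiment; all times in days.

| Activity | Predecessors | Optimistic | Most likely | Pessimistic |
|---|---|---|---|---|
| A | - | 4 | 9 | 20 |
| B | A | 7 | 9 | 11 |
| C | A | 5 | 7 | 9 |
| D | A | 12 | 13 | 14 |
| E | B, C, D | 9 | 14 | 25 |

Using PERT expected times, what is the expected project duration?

te_A = (4 + 4·9 + 20)/6 = 60/6 = 10
te_B = (7 + 4·9 + 11)/6 = 54/6 = 9
te_C = (5 + 4·7 + 9)/6 = 42/6 = 7
te_D = (12 + 4·13 + 14)/6 = 78/6 = 13
te_E = (9 + 4·14 + 25)/6 = 90/6 = 15

Forward pass:
ES_A = 0; EF_A = 10
ES_B = 10; EF_B = 10+9 = 19
ES_C = 10; EF_C = 10+7 = 17
ES_D = 10; EF_D = 10+13 = 23
ES_E = max(EF_B=19, EF_C=17, EF_D=23) = 23; EF_E = 23+15 = 38
Expected project duration μ = 38 days. Critical path: A → D → E.

38 days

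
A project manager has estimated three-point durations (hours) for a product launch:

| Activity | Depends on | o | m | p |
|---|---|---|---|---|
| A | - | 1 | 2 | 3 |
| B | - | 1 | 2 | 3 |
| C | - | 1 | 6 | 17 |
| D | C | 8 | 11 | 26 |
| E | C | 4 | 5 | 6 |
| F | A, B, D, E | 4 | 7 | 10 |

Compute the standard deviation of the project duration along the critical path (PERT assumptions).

4.14 hours

te_A = (1 + 4·2 + 3)/6 = 12/6 = 2; σ²_A = ((3−1)/6)² = 0.111
te_B = (1 + 4·2 + 3)/6 = 12/6 = 2; σ²_B = ((3−1)/6)² = 0.111
te_C = (1 + 4·6 + 17)/6 = 42/6 = 7; σ²_C = ((17−1)/6)² = 7.111
te_D = (8 + 4·11 + 26)/6 = 78/6 = 13; σ²_D = ((26−8)/6)² = 9.000
te_E = (4 + 4·5 + 6)/6 = 30/6 = 5; σ²_E = ((6−4)/6)² = 0.111
te_F = (4 + 4·7 + 10)/6 = 42/6 = 7; σ²_F = ((10−4)/6)² = 1.000

Forward pass:
ES_A = 0; EF_A = 2
ES_B = 0; EF_B = 2
ES_C = 0; EF_C = 7
ES_D = 7; EF_D = 7+13 = 20
ES_E = 7; EF_E = 7+5 = 12
ES_F = max(EF_A=2, EF_B=2, EF_D=20, EF_E=12) = 20; EF_F = 20+7 = 27
Expected project duration μ = 27 hours. Critical path: C → D → F.

Variance along critical path = 7.111 + 9.000 + 1.000 = 17.111
σ = √17.111 = 4.137 hours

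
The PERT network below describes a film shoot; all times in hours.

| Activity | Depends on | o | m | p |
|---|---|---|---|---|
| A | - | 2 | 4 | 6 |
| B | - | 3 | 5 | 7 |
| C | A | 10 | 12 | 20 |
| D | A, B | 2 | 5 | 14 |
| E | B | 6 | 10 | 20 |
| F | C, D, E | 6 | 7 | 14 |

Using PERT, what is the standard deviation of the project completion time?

2.24 hours

te_A = (2 + 4·4 + 6)/6 = 24/6 = 4; σ²_A = ((6−2)/6)² = 0.444
te_B = (3 + 4·5 + 7)/6 = 30/6 = 5; σ²_B = ((7−3)/6)² = 0.444
te_C = (10 + 4·12 + 20)/6 = 78/6 = 13; σ²_C = ((20−10)/6)² = 2.778
te_D = (2 + 4·5 + 14)/6 = 36/6 = 6; σ²_D = ((14−2)/6)² = 4.000
te_E = (6 + 4·10 + 20)/6 = 66/6 = 11; σ²_E = ((20−6)/6)² = 5.444
te_F = (6 + 4·7 + 14)/6 = 48/6 = 8; σ²_F = ((14−6)/6)² = 1.778

Forward pass:
ES_A = 0; EF_A = 4
ES_B = 0; EF_B = 5
ES_C = 4; EF_C = 4+13 = 17
ES_D = max(EF_A=4, EF_B=5) = 5; EF_D = 5+6 = 11
ES_E = 5; EF_E = 5+11 = 16
ES_F = max(EF_C=17, EF_D=11, EF_E=16) = 17; EF_F = 17+8 = 25
Expected project duration μ = 25 hours. Critical path: A → C → F.

Variance along critical path = 0.444 + 2.778 + 1.778 = 5.000
σ = √5.000 = 2.236 hours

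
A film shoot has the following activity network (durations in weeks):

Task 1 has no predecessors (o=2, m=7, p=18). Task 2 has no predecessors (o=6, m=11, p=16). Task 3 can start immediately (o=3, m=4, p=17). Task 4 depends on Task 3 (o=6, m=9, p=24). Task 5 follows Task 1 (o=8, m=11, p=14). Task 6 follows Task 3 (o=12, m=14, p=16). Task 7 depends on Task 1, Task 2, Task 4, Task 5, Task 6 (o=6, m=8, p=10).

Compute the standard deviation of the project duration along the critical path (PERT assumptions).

te_Task 1 = (2 + 4·7 + 18)/6 = 48/6 = 8; σ²_Task 1 = ((18−2)/6)² = 7.111
te_Task 2 = (6 + 4·11 + 16)/6 = 66/6 = 11; σ²_Task 2 = ((16−6)/6)² = 2.778
te_Task 3 = (3 + 4·4 + 17)/6 = 36/6 = 6; σ²_Task 3 = ((17−3)/6)² = 5.444
te_Task 4 = (6 + 4·9 + 24)/6 = 66/6 = 11; σ²_Task 4 = ((24−6)/6)² = 9.000
te_Task 5 = (8 + 4·11 + 14)/6 = 66/6 = 11; σ²_Task 5 = ((14−8)/6)² = 1.000
te_Task 6 = (12 + 4·14 + 16)/6 = 84/6 = 14; σ²_Task 6 = ((16−12)/6)² = 0.444
te_Task 7 = (6 + 4·8 + 10)/6 = 48/6 = 8; σ²_Task 7 = ((10−6)/6)² = 0.444

Forward pass:
ES_Task 1 = 0; EF_Task 1 = 8
ES_Task 2 = 0; EF_Task 2 = 11
ES_Task 3 = 0; EF_Task 3 = 6
ES_Task 4 = 6; EF_Task 4 = 6+11 = 17
ES_Task 5 = 8; EF_Task 5 = 8+11 = 19
ES_Task 6 = 6; EF_Task 6 = 6+14 = 20
ES_Task 7 = max(EF_Task 1=8, EF_Task 2=11, EF_Task 4=17, EF_Task 5=19, EF_Task 6=20) = 20; EF_Task 7 = 20+8 = 28
Expected project duration μ = 28 weeks. Critical path: Task 3 → Task 6 → Task 7.

Variance along critical path = 5.444 + 0.444 + 0.444 = 6.333
σ = √6.333 = 2.517 weeks

2.52 weeks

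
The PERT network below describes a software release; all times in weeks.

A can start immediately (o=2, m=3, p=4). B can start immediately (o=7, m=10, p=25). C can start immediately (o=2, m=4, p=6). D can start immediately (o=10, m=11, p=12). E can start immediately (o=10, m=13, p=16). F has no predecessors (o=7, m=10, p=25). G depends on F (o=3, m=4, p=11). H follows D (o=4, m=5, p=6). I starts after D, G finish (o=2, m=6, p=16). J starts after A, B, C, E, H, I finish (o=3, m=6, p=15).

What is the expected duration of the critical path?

31 weeks

te_A = (2 + 4·3 + 4)/6 = 18/6 = 3
te_B = (7 + 4·10 + 25)/6 = 72/6 = 12
te_C = (2 + 4·4 + 6)/6 = 24/6 = 4
te_D = (10 + 4·11 + 12)/6 = 66/6 = 11
te_E = (10 + 4·13 + 16)/6 = 78/6 = 13
te_F = (7 + 4·10 + 25)/6 = 72/6 = 12
te_G = (3 + 4·4 + 11)/6 = 30/6 = 5
te_H = (4 + 4·5 + 6)/6 = 30/6 = 5
te_I = (2 + 4·6 + 16)/6 = 42/6 = 7
te_J = (3 + 4·6 + 15)/6 = 42/6 = 7

Forward pass:
ES_A = 0; EF_A = 3
ES_B = 0; EF_B = 12
ES_C = 0; EF_C = 4
ES_D = 0; EF_D = 11
ES_E = 0; EF_E = 13
ES_F = 0; EF_F = 12
ES_G = 12; EF_G = 12+5 = 17
ES_H = 11; EF_H = 11+5 = 16
ES_I = max(EF_D=11, EF_G=17) = 17; EF_I = 17+7 = 24
ES_J = max(EF_A=3, EF_B=12, EF_C=4, EF_E=13, EF_H=16, EF_I=24) = 24; EF_J = 24+7 = 31
Expected project duration μ = 31 weeks. Critical path: F → G → I → J.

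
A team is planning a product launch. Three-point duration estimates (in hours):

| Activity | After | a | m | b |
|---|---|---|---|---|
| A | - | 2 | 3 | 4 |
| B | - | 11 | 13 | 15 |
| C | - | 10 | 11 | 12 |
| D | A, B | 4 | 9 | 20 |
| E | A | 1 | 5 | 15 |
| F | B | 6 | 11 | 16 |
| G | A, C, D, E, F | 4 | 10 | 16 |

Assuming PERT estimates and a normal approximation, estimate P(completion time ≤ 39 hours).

0.969

te_A = (2 + 4·3 + 4)/6 = 18/6 = 3; σ²_A = ((4−2)/6)² = 0.111
te_B = (11 + 4·13 + 15)/6 = 78/6 = 13; σ²_B = ((15−11)/6)² = 0.444
te_C = (10 + 4·11 + 12)/6 = 66/6 = 11; σ²_C = ((12−10)/6)² = 0.111
te_D = (4 + 4·9 + 20)/6 = 60/6 = 10; σ²_D = ((20−4)/6)² = 7.111
te_E = (1 + 4·5 + 15)/6 = 36/6 = 6; σ²_E = ((15−1)/6)² = 5.444
te_F = (6 + 4·11 + 16)/6 = 66/6 = 11; σ²_F = ((16−6)/6)² = 2.778
te_G = (4 + 4·10 + 16)/6 = 60/6 = 10; σ²_G = ((16−4)/6)² = 4.000

Forward pass:
ES_A = 0; EF_A = 3
ES_B = 0; EF_B = 13
ES_C = 0; EF_C = 11
ES_D = max(EF_A=3, EF_B=13) = 13; EF_D = 13+10 = 23
ES_E = 3; EF_E = 3+6 = 9
ES_F = 13; EF_F = 13+11 = 24
ES_G = max(EF_A=3, EF_C=11, EF_D=23, EF_E=9, EF_F=24) = 24; EF_G = 24+10 = 34
Expected project duration μ = 34 hours. Critical path: B → F → G.

Variance along critical path = 0.444 + 2.778 + 4.000 = 7.222; σ = √7.222 = 2.687 hours.
Z = (39 − 34) / 2.687 = 1.861
P(T ≤ 39) = Φ(1.861) ≈ 0.969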